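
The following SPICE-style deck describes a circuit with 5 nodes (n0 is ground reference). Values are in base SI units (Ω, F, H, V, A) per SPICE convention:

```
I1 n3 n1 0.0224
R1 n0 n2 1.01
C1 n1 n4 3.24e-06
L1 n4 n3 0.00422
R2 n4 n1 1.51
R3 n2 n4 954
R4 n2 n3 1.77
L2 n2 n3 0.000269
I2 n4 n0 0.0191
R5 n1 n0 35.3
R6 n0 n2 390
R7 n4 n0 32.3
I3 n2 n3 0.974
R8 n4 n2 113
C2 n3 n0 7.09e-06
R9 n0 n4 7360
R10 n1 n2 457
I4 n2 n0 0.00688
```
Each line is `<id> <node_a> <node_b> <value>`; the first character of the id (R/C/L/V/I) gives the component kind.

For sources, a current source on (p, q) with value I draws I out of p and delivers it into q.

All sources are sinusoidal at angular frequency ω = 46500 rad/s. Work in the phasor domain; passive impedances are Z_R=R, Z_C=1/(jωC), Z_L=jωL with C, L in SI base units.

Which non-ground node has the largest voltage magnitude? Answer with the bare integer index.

MNA unknowns: 4 node voltages V₁..V_4
I1: z[3]−=0.0224, z[1]+=0.0224
R1: Y=0.9901+0.000j on G[0,2]
C1: Y=0.000+0.1507j on G[1,4]
L1: Y=0.000-0.005096j on G[4,3]
R2: Y=0.6623+0.000j on G[4,1]
R3: Y=0.001048+0.000j on G[2,4]
R4: Y=0.5650+0.000j on G[2,3]
L2: Y=0.000-0.07995j on G[2,3]
I2: z[4]−=0.0191, z[0]+=0.0191
R5: Y=0.02833+0.000j on G[1,0]
R6: Y=0.002564+0.000j on G[0,2]
R7: Y=0.03096+0.000j on G[4,0]
I3: z[2]−=0.974, z[3]+=0.974
R8: Y=0.008850+0.000j on G[4,2]
C2: Y=0.000+0.3297j on G[3,0]
R9: Y=0.0001359+0.000j on G[0,4]
R10: Y=0.002188+0.000j on G[1,2]
I4: z[2]−=0.00688, z[0]+=0.00688
solve → V1=-0.02440-0.1366j, V2=-0.2721-0.3371j, V3=1.039-0.7481j, V4=-0.05789-0.1341j

3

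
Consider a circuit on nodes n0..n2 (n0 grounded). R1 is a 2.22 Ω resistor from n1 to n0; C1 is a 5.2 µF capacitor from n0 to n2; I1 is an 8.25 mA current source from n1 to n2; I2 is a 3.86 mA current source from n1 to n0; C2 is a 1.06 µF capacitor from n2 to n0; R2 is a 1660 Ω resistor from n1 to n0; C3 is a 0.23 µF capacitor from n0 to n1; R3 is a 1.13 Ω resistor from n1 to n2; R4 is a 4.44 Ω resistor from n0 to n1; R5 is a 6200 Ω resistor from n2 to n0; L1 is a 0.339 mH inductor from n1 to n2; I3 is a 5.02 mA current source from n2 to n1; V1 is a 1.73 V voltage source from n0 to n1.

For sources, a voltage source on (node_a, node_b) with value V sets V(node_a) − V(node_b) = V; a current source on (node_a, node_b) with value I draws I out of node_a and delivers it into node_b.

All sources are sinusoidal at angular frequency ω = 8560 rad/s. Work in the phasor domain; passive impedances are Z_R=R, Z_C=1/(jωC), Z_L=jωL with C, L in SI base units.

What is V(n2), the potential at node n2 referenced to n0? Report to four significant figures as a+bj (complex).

-1.757+0.09569j V

MNA unknowns: 2 node voltages V₁..V_2 plus 1 source current (V1)
R1: Y=0.4505+0.000j on G[1,0]
C1: Y=0.000+0.04451j on G[0,2]
I1: z[1]−=0.00825, z[2]+=0.00825
I2: z[1]−=0.00386, z[0]+=0.00386
C2: Y=0.000+0.009074j on G[2,0]
R2: Y=0.0006024+0.000j on G[1,0]
C3: Y=0.000+0.001969j on G[0,1]
R3: Y=0.8850+0.000j on G[1,2]
R4: Y=0.2252+0.000j on G[0,1]
R5: Y=0.0001613+0.000j on G[2,0]
L1: Y=0.000-0.3446j on G[1,2]
I3: z[2]−=0.00502, z[1]+=0.00502
V1: row V0−V1=1.73, i_V1 at 0,1
solve → V1=-1.730+0.000j, V2=-1.757+0.09569j
aux → i_V1=-1.172-0.09757j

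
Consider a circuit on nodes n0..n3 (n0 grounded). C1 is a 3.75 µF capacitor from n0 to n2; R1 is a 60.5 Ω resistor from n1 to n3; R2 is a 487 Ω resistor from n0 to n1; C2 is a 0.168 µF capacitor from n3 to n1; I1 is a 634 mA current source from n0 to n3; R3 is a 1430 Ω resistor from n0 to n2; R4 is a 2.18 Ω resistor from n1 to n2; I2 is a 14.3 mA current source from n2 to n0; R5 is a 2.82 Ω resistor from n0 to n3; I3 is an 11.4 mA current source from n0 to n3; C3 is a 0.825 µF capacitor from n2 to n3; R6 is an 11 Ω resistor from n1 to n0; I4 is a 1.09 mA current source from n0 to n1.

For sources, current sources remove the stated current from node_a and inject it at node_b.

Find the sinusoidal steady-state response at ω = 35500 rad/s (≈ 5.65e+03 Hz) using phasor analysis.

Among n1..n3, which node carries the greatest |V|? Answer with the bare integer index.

3

Apply KCL at each of the 3 non-ground nodes and solve the resulting linear system.
Node n1: branches {R1, R2, C2, R4, R6, I4} → V_1 = 0.2985+0.07262j
Node n2: branches {C1, R3, R4, I2, C3} → V_2 = 0.3023+0.07610j
Node n3: branches {R1, C2, I1, R5, I3, C3} → V_3 = 1.732-0.1327j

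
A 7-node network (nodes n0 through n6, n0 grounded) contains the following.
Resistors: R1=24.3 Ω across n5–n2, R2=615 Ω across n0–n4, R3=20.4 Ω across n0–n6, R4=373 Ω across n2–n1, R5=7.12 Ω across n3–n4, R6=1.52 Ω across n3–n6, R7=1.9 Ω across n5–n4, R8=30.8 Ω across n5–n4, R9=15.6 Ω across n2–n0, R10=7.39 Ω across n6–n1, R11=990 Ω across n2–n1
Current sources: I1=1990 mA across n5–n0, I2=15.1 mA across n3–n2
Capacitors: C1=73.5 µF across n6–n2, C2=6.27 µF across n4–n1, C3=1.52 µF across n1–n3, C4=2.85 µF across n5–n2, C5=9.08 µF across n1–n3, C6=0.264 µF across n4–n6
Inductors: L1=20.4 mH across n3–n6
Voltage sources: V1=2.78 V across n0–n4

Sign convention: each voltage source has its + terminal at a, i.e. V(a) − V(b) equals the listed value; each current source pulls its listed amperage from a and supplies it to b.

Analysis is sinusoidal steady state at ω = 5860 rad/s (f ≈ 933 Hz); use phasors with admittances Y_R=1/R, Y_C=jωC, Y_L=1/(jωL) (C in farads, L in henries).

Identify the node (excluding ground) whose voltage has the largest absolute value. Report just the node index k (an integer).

5

Apply KCL at each of the 6 non-ground nodes and solve the resulting linear system.
Node n1: branches {R4, R10, C2, C3, R11, C5} → V_1 = -2.326-0.3875j
Node n2: branches {R1, R4, C1, R9, I2, R11, C4} → V_2 = -2.231-0.2777j
Node n3: branches {R5, R6, L1, I2, C3, C5} → V_3 = -2.276-0.2446j
Node n4: branches {R2, R5, R7, R8, C2, C6, V1} → V_4 = -2.780+0.000j
Node n5: branches {R1, I1, R7, R8, C4} → V_5 = -6.049+0.08725j
Node n6: branches {R3, R6, C1, L1, R10, C6} → V_6 = -2.158-0.2905j
Source currents: i(V1)=1.737-0.03204j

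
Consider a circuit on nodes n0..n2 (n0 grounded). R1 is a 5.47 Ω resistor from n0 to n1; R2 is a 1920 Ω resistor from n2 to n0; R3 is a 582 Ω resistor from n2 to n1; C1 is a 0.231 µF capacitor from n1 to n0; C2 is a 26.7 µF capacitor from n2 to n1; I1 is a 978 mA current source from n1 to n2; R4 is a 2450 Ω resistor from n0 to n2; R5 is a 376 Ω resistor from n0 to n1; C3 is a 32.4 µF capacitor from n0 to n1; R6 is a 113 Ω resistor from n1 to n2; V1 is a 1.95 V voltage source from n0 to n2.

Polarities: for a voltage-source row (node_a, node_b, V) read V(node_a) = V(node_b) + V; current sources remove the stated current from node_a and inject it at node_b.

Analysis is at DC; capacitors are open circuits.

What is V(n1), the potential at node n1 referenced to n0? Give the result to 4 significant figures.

MNA unknowns: 2 node voltages V₁..V_2 plus 1 source current (V1)
R1: Y=0.1828 on G[0,1]
R2: Y=0.0005208 on G[2,0]
R3: Y=0.001718 on G[2,1]
C1: Y=0.000 on G[1,0]
C2: Y=0.000 on G[2,1]
I1: z[1]−=0.978, z[2]+=0.978
R4: Y=0.0004082 on G[0,2]
R5: Y=0.002660 on G[0,1]
C3: Y=0.000 on G[0,1]
R6: Y=0.008850 on G[1,2]
V1: row V0−V2=1.95, i_V1 at 0,2
solve → V1=-5.094, V2=-1.950
aux → i_V1=-0.9466

-5.094 V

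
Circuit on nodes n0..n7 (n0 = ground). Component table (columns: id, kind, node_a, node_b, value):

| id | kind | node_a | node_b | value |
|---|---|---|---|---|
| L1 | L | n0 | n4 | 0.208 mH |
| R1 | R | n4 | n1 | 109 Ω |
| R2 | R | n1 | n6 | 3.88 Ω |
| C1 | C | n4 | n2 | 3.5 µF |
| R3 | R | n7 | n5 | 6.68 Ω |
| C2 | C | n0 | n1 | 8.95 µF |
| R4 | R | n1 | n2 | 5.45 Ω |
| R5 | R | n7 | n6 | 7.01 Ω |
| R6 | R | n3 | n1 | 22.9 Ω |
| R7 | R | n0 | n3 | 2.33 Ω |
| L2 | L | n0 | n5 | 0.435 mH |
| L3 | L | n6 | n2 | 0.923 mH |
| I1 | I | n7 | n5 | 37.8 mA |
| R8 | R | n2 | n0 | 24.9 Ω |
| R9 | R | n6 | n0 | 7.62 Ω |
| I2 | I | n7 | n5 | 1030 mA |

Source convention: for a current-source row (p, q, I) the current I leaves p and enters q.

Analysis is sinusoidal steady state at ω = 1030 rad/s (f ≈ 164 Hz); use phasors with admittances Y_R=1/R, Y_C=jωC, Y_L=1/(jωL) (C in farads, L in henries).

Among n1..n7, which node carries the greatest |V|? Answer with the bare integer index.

Element admittances at ω=1030 rad/s:
  Y(L1) = 0.000-4.668j S between n0,n4
  Y(R1) = 0.009174+0.000j S between n4,n1
  Y(R2) = 0.2577+0.000j S between n1,n6
  Y(C1) = 0.000+0.003605j S between n4,n2
  Y(R3) = 0.1497+0.000j S between n7,n5
  Y(C2) = 0.000+0.009219j S between n0,n1
  Y(R4) = 0.1835+0.000j S between n1,n2
  Y(R5) = 0.1427+0.000j S between n7,n6
  Y(R6) = 0.04367+0.000j S between n3,n1
  Y(R7) = 0.4292+0.000j S between n0,n3
  Y(L2) = 0.000-2.232j S between n0,n5
  Y(L3) = 0.000-1.052j S between n6,n2
  I1: injects 0.0378 A into n5 (from n7)
  Y(R8) = 0.04016+0.000j S between n2,n0
  Y(R9) = 0.1312+0.000j S between n6,n0
  I2: injects 1.03 A into n5 (from n7)
Assemble and solve the 7×7 MNA system:
  V(n1)=-1.615+0.1513j  V(n2)=-1.792+0.1927j  V(n3)=-0.1492+0.01397j  V(n4)=0.001081-0.003329j  V(n5)=0.002673+0.1744j  V(n6)=-1.801+0.09274j  V(n7)=-4.530+0.1346j

7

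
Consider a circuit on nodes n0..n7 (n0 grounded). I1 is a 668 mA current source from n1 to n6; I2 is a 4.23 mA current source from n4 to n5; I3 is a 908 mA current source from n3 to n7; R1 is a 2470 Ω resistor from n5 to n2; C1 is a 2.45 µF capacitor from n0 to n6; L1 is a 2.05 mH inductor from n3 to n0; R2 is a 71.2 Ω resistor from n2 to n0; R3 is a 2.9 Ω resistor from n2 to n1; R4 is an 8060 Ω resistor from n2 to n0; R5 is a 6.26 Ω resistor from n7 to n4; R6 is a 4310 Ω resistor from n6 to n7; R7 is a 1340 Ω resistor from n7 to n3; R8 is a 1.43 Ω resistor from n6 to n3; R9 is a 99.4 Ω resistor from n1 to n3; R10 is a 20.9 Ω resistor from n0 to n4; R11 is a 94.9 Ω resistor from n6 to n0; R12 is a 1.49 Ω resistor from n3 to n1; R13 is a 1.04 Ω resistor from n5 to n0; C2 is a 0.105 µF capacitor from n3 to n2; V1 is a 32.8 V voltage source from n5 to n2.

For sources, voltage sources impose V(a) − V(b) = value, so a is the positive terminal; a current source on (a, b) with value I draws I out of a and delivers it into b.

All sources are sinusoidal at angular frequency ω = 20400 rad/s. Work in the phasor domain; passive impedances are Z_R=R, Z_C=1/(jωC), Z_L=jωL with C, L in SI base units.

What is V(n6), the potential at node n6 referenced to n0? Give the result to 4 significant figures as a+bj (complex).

Apply KCL at each of the 7 non-ground nodes and solve the resulting linear system.
Node n1: branches {I1, R3, R9, R12} → V_1 = -33.55+2.755j
Node n2: branches {R1, R2, R3, R4, C2, V1} → V_2 = -32.65+0.7188j
Node n3: branches {I3, L1, R7, R8, R9, R12, C2} → V_3 = -33.03+3.786j
Node n4: branches {I2, R5, R10} → V_4 = 17.75+0.08550j
Node n5: branches {I2, R1, R13, V1} → V_5 = 0.1531+0.7188j
Node n6: branches {I1, C1, R6, R8, R11} → V_6 = -31.17+5.922j
Node n7: branches {I3, R5, R6, R7} → V_7 = 23.09+0.1111j
Source currents: i(V1)=-0.1562-0.6912j

-31.17+5.922j V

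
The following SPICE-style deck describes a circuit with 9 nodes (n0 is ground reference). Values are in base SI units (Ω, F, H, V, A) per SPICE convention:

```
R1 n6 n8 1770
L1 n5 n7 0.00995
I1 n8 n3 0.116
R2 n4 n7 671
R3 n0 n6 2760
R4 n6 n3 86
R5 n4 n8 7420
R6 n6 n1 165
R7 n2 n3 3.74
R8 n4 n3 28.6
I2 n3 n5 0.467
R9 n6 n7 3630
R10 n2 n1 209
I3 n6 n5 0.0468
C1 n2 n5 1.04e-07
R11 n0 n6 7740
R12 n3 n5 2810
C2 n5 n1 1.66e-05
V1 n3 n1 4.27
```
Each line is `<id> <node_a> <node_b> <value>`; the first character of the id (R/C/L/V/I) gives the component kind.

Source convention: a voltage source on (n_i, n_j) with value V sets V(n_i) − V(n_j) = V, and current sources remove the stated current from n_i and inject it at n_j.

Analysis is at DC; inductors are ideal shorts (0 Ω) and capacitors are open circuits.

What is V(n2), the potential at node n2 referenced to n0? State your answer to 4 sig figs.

Element admittances at DC:
  Y(R1) = 0.0005650 S between n6,n8
  L1: short n5↔n7 (DC inductor)
  I1: injects 0.116 A into n3 (from n8)
  Y(R2) = 0.001490 S between n4,n7
  Y(R3) = 0.0003623 S between n0,n6
  Y(R4) = 0.01163 S between n6,n3
  Y(R5) = 0.0001348 S between n4,n8
  Y(R6) = 0.006061 S between n6,n1
  Y(R7) = 0.2674 S between n2,n3
  Y(R8) = 0.03497 S between n4,n3
  I2: injects 0.467 A into n5 (from n3)
  Y(R9) = 0.0002755 S between n6,n7
  Y(R10) = 0.004785 S between n2,n1
  I3: injects 0.0468 A into n5 (from n6)
  Y(C1) = 0.000 S between n2,n5
  Y(R11) = 0.0001292 S between n0,n6
  Y(R12) = 0.0003559 S between n3,n5
  Y(C2) = 0.000 S between n5,n1
  V1: constraint V(n3)−V(n1) = 4.27
Assemble and solve the 10×10 MNA system:
  V(n1)=1.094  V(n2)=5.289  V(n3)=5.364  V(n4)=14.85  V(n5)=253.5  V(n6)=0.000  V(n7)=253.5  V(n8)=-162.9
  i(L1)=0.4255  i(V1)=-0.01344

5.289 V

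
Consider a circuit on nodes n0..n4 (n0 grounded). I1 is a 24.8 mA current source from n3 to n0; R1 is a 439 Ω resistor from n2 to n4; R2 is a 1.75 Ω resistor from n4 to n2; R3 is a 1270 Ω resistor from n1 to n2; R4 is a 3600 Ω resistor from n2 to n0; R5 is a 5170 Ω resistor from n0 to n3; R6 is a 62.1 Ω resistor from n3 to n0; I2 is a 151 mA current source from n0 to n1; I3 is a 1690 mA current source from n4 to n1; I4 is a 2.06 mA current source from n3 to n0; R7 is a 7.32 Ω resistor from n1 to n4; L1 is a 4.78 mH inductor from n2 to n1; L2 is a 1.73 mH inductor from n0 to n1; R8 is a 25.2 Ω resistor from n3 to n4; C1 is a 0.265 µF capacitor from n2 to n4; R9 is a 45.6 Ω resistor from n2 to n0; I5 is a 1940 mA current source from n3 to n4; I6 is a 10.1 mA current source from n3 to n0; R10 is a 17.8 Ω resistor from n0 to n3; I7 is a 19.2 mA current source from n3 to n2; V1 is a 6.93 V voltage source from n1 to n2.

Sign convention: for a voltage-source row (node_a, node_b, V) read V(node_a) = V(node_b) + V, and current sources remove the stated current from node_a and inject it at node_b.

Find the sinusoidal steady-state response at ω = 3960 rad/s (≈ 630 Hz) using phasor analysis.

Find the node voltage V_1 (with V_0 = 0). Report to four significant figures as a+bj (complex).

3.420+10.63j V

Apply KCL at each of the 4 non-ground nodes and solve the resulting linear system.
Node n1: branches {R3, I2, I3, R7, L1, L2, V1} → V_1 = 3.420+10.63j
Node n2: branches {R1, R2, R3, R4, L1, C1, R9, I7, V1} → V_2 = -3.510+10.63j
Node n3: branches {I1, R5, R6, I4, R8, I5, I6, R10, I7} → V_3 = -18.76+3.630j
Node n4: branches {R1, R2, I3, R7, R8, C1, I5} → V_4 = -2.722+10.26j
Source currents: i(V1)=-0.5552+0.8145j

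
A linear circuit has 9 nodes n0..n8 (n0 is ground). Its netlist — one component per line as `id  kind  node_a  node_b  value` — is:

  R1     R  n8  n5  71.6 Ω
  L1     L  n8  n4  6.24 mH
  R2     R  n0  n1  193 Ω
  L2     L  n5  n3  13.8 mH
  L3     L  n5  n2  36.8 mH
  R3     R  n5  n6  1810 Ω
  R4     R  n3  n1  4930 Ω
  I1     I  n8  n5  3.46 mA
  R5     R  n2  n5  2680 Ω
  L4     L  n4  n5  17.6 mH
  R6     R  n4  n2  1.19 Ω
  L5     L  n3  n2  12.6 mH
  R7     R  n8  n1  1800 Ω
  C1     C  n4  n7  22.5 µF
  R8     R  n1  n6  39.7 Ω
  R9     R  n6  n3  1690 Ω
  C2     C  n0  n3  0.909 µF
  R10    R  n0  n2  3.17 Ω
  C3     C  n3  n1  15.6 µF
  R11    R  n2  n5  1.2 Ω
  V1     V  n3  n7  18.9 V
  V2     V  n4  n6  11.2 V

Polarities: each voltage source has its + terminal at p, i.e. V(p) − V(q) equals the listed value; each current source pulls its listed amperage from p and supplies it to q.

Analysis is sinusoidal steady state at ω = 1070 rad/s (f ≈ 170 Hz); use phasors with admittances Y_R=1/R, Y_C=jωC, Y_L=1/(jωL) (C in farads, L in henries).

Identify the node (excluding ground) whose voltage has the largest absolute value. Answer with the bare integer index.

Apply KCL at each of the 8 non-ground nodes and solve the resulting linear system.
Node n1: branches {R2, R4, R7, R8, C3} → V_1 = -7.743+1.977j
Node n2: branches {L3, R5, R6, L5, R10, R11} → V_2 = 0.1268-0.02262j
Node n3: branches {L2, R4, L5, R9, C2, C3, V1} → V_3 = -3.194-0.1256j
Node n4: branches {L1, L4, R6, C1, V2} → V_4 = 0.2599-0.5570j
Node n5: branches {R1, L2, L3, R3, I1, R5, L4, R11} → V_5 = 0.04273+0.2095j
Node n6: branches {R3, R8, R9, V2} → V_6 = -10.94-0.5570j
Node n7: branches {C1, V1} → V_7 = -22.09-0.1256j
Node n8: branches {R1, L1, I1, R7} → V_8 = 0.1727-0.6216j
Source currents: i(V1)=-0.01039-0.5382j, i(V2)=-0.09118-0.06450j

7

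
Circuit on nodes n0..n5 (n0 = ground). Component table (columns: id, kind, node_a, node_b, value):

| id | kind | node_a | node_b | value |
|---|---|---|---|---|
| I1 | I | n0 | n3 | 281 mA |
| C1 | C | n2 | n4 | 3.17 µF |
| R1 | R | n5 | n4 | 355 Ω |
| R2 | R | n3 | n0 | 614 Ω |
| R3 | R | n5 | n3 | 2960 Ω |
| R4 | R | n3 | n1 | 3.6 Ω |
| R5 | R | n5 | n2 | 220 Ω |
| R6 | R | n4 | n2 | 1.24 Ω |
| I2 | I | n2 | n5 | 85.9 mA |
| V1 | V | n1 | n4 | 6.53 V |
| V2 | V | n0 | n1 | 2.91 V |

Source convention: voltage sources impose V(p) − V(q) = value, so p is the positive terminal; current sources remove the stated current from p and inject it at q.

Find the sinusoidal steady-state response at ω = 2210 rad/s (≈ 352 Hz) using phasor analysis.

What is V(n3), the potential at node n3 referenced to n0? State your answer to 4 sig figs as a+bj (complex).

-1.883+2.575e-07j V

Apply KCL at each of the 5 non-ground nodes and solve the resulting linear system.
Node n1: branches {R4, V1, V2} → V_1 = -2.910+0.000j
Node n2: branches {C1, R5, R6, I2} → V_2 = -9.482+0.0003612j
Node n3: branches {I1, R2, R3, R4} → V_3 = -1.883+2.575e-07j
Node n4: branches {C1, R1, R6, V1} → V_4 = -9.440+0.000j
Node n5: branches {R1, R3, R5, I2} → V_5 = 2.023+0.0002132j
Source currents: i(V1)=0.001319+7.194e-08j, i(V2)=-0.2841+0.000j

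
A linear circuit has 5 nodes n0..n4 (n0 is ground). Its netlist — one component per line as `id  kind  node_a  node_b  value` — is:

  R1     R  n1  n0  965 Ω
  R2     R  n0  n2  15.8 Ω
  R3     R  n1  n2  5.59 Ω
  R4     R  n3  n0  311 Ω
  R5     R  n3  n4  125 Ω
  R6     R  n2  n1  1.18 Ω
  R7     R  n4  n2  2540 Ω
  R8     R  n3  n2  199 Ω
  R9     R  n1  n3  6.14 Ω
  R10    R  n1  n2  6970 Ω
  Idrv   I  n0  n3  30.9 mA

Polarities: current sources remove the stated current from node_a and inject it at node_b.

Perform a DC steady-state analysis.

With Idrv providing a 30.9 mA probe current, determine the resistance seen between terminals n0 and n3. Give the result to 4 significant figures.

Element admittances at DC:
  Y(R1) = 0.001036 S between n1,n0
  Y(R2) = 0.06329 S between n0,n2
  Y(R3) = 0.1789 S between n1,n2
  Y(R4) = 0.003215 S between n3,n0
  Y(R5) = 0.008000 S between n3,n4
  Y(R6) = 0.8475 S between n2,n1
  Y(R7) = 0.0003937 S between n4,n2
  Y(R8) = 0.005025 S between n3,n2
  Y(R9) = 0.1629 S between n1,n3
  Y(R10) = 0.0001435 S between n1,n2
  Idrv: injects 0.0309 A into n3 (from n0)
Assemble and solve the 4×4 MNA system:
  V(n1)=0.4743  V(n2)=0.4477  V(n3)=0.6447  V(n4)=0.6355

R_eq = 20.87 Ω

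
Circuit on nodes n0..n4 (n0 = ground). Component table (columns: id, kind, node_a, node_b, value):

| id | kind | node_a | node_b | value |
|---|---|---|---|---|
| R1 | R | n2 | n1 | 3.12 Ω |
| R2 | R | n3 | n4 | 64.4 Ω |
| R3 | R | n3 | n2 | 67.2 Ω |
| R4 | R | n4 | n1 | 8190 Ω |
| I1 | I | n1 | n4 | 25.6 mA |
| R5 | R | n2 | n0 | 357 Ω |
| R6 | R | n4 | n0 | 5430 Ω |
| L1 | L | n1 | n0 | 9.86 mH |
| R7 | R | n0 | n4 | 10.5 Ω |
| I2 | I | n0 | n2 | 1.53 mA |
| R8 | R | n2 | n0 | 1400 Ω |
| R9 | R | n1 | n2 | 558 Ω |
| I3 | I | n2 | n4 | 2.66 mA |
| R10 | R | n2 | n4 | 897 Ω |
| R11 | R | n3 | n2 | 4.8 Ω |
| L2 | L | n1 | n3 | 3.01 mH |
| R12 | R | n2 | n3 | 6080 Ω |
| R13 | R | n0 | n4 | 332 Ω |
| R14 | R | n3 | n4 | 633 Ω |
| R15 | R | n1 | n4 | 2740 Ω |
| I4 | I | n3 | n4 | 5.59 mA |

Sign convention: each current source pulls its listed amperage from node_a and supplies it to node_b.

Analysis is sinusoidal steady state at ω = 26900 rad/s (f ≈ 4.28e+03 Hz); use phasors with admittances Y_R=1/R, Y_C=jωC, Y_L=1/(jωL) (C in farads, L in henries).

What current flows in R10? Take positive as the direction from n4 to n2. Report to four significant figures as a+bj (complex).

0.001639+0.0002908j A

MNA unknowns: 4 node voltages V₁..V_4
R1: Y=0.3205+0.000j on G[2,1]
R2: Y=0.01553+0.000j on G[3,4]
R3: Y=0.01488+0.000j on G[3,2]
R4: Y=0.0001221+0.000j on G[4,1]
I1: z[1]−=0.0256, z[4]+=0.0256
R5: Y=0.002801+0.000j on G[2,0]
R6: Y=0.0001842+0.000j on G[4,0]
L1: Y=0.000-0.003770j on G[1,0]
R7: Y=0.09524+0.000j on G[0,4]
I2: z[0]−=0.00153, z[2]+=0.00153
R8: Y=0.0007143+0.000j on G[2,0]
R9: Y=0.001792+0.000j on G[1,2]
I3: z[2]−=0.00266, z[4]+=0.00266
R10: Y=0.001115+0.000j on G[2,4]
R11: Y=0.2083+0.000j on G[3,2]
L2: Y=0.000-0.01235j on G[1,3]
R12: Y=0.0001645+0.000j on G[2,3]
R13: Y=0.003012+0.000j on G[0,4]
R14: Y=0.001580+0.000j on G[3,4]
R15: Y=0.0003650+0.000j on G[1,4]
I4: z[3]−=0.00559, z[4]+=0.00559
solve → V1=-1.463-0.3284j, V2=-1.392-0.3060j, V3=-1.313-0.2797j, V4=0.07784-0.04513j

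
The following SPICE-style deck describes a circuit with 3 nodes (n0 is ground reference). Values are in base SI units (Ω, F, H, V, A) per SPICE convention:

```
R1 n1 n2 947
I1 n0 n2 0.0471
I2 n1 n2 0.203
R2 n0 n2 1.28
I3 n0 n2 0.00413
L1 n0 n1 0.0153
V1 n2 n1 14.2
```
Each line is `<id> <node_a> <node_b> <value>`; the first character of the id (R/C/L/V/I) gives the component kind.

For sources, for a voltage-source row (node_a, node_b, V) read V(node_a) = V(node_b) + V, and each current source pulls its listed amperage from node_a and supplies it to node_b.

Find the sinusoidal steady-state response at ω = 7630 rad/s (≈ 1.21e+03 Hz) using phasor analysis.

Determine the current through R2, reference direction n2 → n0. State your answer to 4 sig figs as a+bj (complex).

Apply KCL at each of the 2 non-ground nodes and solve the resulting linear system.
Node n1: branches {R1, I2, L1, V1} → V_1 = -14.13-0.1550j
Node n2: branches {R1, I1, I2, R2, I3, V1} → V_2 = 0.06727-0.1550j
Source currents: i(V1)=0.1867+0.1211j

0.05256-0.1211j A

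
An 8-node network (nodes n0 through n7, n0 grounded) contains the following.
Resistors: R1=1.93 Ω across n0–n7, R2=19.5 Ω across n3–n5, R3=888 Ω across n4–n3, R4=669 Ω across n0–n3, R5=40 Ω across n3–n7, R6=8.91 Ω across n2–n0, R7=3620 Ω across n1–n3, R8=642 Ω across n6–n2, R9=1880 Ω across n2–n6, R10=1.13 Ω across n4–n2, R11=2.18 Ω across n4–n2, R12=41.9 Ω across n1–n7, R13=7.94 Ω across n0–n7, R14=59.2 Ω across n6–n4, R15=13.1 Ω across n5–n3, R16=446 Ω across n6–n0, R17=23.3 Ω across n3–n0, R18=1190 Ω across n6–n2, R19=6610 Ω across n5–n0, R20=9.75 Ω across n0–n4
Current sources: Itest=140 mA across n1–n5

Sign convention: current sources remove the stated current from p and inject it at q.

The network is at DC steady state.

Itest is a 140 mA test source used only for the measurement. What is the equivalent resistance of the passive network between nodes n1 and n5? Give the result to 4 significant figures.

Element admittances at DC:
  Y(R1) = 0.5181 S between n0,n7
  Y(R2) = 0.05128 S between n3,n5
  Y(R3) = 0.001126 S between n4,n3
  Y(R4) = 0.001495 S between n0,n3
  Y(R5) = 0.02500 S between n3,n7
  Y(R6) = 0.1122 S between n2,n0
  Y(R7) = 0.0002762 S between n1,n3
  Y(R8) = 0.001558 S between n6,n2
  Y(R9) = 0.0005319 S between n2,n6
  Y(R10) = 0.8850 S between n4,n2
  Y(R11) = 0.4587 S between n4,n2
  Y(R12) = 0.02387 S between n1,n7
  Y(R13) = 0.1259 S between n0,n7
  Y(R14) = 0.01689 S between n6,n4
  Y(R15) = 0.07634 S between n5,n3
  Y(R16) = 0.002242 S between n6,n0
  Y(R17) = 0.04292 S between n3,n0
  Y(R18) = 0.0008403 S between n6,n2
  Y(R19) = 0.0001513 S between n5,n0
  Y(R20) = 0.1026 S between n0,n4
  Itest: injects 0.14 A into n5 (from n1)
Assemble and solve the 7×7 MNA system:
  V(n1)=-5.911  V(n2)=0.009436  V(n3)=1.900  V(n4)=0.01023  V(n5)=2.993  V(n6)=0.009081  V(n7)=-0.1350

R_eq = 63.60 Ω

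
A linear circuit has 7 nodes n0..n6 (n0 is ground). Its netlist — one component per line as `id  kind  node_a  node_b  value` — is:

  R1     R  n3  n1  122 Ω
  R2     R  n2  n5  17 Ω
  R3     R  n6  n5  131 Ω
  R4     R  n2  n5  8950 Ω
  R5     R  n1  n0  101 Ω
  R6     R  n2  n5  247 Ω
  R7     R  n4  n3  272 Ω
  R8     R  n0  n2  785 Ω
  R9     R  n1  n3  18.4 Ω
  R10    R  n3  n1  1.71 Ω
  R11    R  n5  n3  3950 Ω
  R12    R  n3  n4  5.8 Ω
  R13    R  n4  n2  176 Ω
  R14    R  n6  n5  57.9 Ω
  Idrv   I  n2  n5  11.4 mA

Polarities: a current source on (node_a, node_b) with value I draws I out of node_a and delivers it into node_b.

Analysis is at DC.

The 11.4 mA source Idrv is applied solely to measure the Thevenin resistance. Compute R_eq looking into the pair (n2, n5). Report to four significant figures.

R_eq = 15.82 Ω

Apply KCL at each of the 6 non-ground nodes and solve the resulting linear system.
Node n1: branches {R1, R5, R9, R10} → V_1 = 0.0007545
Node n2: branches {R2, R4, R6, R8, R13, Idrv} → V_2 = -0.005865
Node n3: branches {R1, R7, R9, R10, R11, R12} → V_3 = 0.0007661
Node n4: branches {R7, R12, R13} → V_4 = 0.0005588
Node n5: branches {R2, R3, R4, R6, R11, R14, Idrv} → V_5 = 0.1744
Node n6: branches {R3, R14} → V_6 = 0.1744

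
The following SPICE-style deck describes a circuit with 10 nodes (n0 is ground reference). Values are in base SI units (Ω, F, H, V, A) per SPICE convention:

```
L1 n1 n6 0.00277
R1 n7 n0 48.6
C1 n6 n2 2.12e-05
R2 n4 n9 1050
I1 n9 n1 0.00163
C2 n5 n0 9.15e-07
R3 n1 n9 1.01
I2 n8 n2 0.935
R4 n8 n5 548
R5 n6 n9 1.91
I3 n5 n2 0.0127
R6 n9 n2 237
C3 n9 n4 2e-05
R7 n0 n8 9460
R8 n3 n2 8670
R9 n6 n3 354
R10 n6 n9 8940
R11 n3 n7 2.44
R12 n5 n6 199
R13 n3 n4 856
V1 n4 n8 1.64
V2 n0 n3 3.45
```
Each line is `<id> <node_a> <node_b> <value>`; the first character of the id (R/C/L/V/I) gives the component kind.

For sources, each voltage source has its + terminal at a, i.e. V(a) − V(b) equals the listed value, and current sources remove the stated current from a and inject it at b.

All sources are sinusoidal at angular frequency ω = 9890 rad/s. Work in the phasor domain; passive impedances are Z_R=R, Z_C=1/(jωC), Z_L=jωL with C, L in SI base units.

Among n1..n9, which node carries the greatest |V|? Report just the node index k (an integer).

8

MNA unknowns: 9 node voltages V₁..V_9 plus 2 source currents (V1, V2)
L1: Y=0.000-0.03650j on G[1,6]
R1: Y=0.02058+0.000j on G[7,0]
C1: Y=0.000+0.2097j on G[6,2]
R2: Y=0.0009524+0.000j on G[4,9]
I1: z[9]−=0.00163, z[1]+=0.00163
C2: Y=0.000+0.009049j on G[5,0]
R3: Y=0.9901+0.000j on G[1,9]
I2: z[8]−=0.935, z[2]+=0.935
R4: Y=0.001825+0.000j on G[8,5]
R5: Y=0.5236+0.000j on G[6,9]
I3: z[5]−=0.0127, z[2]+=0.0127
R6: Y=0.004219+0.000j on G[9,2]
C3: Y=0.000+0.1978j on G[9,4]
R7: Y=0.0001057+0.000j on G[0,8]
R8: Y=0.0001153+0.000j on G[3,2]
R9: Y=0.002825+0.000j on G[6,3]
R10: Y=0.0001119+0.000j on G[6,9]
R11: Y=0.4098+0.000j on G[3,7]
R12: Y=0.005025+0.000j on G[5,6]
R13: Y=0.001168+0.000j on G[3,4]
V1: row V4−V8=1.64, i_V1 at 4,8
V2: row V0−V3=3.45, i_V2 at 0,3
solve → V1=-1.346-0.5510j, V2=0.4818-4.792j, V3=-3.450+0.000j, V4=-1.431+4.226j, V5=-0.4367+1.474j, V6=0.3925-0.3112j, V7=-3.285+0.000j, V8=-3.071+4.226j, V9=-1.356-0.4869j
aux → i_V1=0.9299+0.005468j, i_V2=-0.08126-0.003505j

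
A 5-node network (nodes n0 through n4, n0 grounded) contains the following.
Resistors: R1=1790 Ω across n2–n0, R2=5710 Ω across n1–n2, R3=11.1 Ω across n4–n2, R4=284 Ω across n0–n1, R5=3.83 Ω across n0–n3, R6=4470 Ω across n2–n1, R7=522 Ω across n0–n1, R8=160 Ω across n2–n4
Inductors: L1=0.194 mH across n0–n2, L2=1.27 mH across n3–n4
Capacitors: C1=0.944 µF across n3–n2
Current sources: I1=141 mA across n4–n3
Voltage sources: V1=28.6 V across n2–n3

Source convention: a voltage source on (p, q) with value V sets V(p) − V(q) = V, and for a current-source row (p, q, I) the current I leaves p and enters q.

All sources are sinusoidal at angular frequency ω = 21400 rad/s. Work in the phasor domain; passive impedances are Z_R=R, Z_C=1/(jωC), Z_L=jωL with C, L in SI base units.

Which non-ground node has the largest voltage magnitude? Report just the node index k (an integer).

Apply KCL at each of the 4 non-ground nodes and solve the resulting linear system.
Node n1: branches {R2, R4, R6, R7} → V_1 = 1.056+0.9704j
Node n2: branches {R1, R2, R3, L1, R6, C1, R8, V1} → V_2 = 15.45+14.20j
Node n3: branches {R5, C1, I1, L2, V1} → V_3 = -13.15+14.20j
Node n4: branches {R3, I1, L2, R8} → V_4 = 10.53+23.24j
Source currents: i(V1)=-3.908+4.001j

4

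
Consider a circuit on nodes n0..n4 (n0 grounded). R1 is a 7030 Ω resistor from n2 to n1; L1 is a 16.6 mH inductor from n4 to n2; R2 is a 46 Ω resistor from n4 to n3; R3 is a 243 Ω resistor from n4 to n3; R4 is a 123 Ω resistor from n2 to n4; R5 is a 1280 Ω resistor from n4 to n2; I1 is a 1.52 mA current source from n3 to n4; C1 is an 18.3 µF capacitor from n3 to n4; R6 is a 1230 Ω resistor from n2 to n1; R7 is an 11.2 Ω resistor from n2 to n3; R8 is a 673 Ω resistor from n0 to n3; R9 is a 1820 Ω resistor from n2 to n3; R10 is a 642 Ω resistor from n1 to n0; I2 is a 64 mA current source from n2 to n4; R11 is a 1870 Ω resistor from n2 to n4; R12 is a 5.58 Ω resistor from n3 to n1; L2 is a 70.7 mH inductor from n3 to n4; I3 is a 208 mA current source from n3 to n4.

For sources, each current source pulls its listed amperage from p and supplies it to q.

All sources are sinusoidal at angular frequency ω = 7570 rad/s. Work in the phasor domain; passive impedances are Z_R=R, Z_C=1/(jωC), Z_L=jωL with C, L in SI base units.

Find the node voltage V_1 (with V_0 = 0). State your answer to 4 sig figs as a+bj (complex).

Apply KCL at each of the 4 non-ground nodes and solve the resulting linear system.
Node n1: branches {R1, R6, R10, R12} → V_1 = -0.001846-0.0007213j
Node n2: branches {R1, L1, R4, R5, R6, R7, R9, I2, R11} → V_2 = -0.7142-0.2791j
Node n3: branches {R2, R3, I1, C1, R7, R8, R9, R12, L2, I3} → V_3 = 0.001935+0.0007561j
Node n4: branches {L1, R2, R3, R4, R5, I1, C1, I2, R11, L2, I3} → V_4 = 0.5483-1.905j

-0.001846-0.0007213j V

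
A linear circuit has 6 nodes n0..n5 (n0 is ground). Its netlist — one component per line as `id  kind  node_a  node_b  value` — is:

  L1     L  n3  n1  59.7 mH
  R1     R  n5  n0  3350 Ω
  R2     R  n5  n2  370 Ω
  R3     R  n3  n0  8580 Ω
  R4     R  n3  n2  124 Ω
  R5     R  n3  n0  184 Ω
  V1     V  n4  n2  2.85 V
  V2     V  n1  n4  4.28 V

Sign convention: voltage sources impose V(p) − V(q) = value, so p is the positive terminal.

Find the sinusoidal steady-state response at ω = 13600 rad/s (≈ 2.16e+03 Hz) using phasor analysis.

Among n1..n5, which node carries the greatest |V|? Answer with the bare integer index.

1

MNA unknowns: 5 node voltages V₁..V_5 plus 2 source currents (V1, V2)
L1: Y=0.000-0.001232j on G[3,1]
R1: Y=0.0002985+0.000j on G[5,0]
R2: Y=0.002703+0.000j on G[5,2]
R3: Y=0.0001166+0.000j on G[3,0]
R4: Y=0.008065+0.000j on G[3,2]
R5: Y=0.005435+0.000j on G[3,0]
V1: row V4−V2=2.85, i_V1 at 4,2
V2: row V1−V4=4.28, i_V2 at 1,4
solve → V1=6.984+0.9850j, V2=-0.1458+0.9850j, V3=0.007060-0.04770j, V4=2.704+0.9850j, V5=-0.1313+0.8871j
aux → i_V1=-0.001272+0.008593j, i_V2=-0.001272+0.008593j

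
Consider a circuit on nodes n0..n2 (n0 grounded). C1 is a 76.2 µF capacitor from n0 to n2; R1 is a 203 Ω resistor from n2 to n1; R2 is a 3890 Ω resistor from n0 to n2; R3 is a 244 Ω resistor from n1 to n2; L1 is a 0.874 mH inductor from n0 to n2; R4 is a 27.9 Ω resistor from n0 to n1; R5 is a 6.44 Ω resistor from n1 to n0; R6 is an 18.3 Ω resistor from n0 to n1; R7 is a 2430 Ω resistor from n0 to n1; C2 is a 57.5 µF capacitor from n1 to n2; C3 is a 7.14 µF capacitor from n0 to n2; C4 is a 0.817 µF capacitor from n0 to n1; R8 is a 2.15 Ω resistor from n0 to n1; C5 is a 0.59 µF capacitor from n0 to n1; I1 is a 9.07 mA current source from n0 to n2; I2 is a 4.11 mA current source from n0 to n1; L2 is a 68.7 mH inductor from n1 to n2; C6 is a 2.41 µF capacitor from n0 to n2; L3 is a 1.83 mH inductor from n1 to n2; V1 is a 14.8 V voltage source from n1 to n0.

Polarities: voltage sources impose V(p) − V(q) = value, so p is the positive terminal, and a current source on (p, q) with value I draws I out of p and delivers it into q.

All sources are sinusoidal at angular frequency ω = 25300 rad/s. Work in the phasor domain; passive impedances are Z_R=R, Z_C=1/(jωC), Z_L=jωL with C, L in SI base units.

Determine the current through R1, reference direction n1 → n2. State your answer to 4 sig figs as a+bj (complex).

0.04354+0.0001209j A

Apply KCL at each of the 2 non-ground nodes and solve the resulting linear system.
Node n1: branches {R1, R3, R4, R5, R6, R7, C2, C4, R8, C5, I2, L2, L3, V1} → V_1 = 14.80+0.000j
Node n2: branches {C1, R1, R2, R3, L1, C2, C3, I1, L2, C6, L3} → V_2 = 5.961-0.02455j
Source currents: i(V1)=-10.57-13.19j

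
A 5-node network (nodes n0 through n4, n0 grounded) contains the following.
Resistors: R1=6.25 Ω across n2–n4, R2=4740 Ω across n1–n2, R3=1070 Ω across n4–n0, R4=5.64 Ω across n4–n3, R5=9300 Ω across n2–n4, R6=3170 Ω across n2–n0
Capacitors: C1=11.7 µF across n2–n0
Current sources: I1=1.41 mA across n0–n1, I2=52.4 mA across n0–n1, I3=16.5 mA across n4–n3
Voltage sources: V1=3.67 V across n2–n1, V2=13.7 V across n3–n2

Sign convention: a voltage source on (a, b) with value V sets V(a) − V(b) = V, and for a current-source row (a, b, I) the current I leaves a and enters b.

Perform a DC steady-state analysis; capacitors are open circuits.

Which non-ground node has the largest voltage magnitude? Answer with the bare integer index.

Element admittances at DC:
  Y(R1) = 0.1600 S between n2,n4
  Y(R2) = 0.0002110 S between n1,n2
  Y(C1) = 0.000 S between n2,n0
  Y(R3) = 0.0009346 S between n4,n0
  Y(R4) = 0.1773 S between n4,n3
  Y(R5) = 0.0001075 S between n2,n4
  I1: injects 0.00141 A into n1 (from n0)
  Y(R6) = 0.0003155 S between n2,n0
  I2: injects 0.0524 A into n1 (from n0)
  I3: injects 0.0165 A into n3 (from n4)
  V1: constraint V(n2)−V(n1) = 3.67
  V2: constraint V(n3)−V(n2) = 13.7
Assemble and solve the 6×6 MNA system:
  V(n1)=34.12  V(n2)=37.79  V(n3)=51.49  V(n4)=44.82
  i(V1)=-0.05458  i(V2)=-1.167

3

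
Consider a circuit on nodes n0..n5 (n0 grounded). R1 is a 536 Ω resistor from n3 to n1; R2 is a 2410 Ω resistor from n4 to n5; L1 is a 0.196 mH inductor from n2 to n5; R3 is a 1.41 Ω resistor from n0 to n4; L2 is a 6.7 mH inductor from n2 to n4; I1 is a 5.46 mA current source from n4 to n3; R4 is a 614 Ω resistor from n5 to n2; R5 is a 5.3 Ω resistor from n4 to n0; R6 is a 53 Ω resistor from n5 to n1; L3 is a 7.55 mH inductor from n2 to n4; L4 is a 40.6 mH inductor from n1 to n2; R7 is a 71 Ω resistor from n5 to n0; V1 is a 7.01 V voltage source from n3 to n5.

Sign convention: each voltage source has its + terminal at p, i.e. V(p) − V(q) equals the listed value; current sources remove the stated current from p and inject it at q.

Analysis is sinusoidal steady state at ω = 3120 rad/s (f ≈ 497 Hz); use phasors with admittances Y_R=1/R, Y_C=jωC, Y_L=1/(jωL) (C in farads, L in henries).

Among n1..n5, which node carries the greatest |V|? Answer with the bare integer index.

Apply KCL at each of the 5 non-ground nodes and solve the resulting linear system.
Node n1: branches {R1, R6, L4} → V_1 = 0.5579+0.2693j
Node n2: branches {L1, L2, R4, L3, L4} → V_2 = 0.009614+0.05832j
Node n3: branches {R1, I1, V1} → V_3 = 7.018+0.06057j
Node n4: branches {R2, R3, L2, I1, R5, L3} → V_4 = -0.0001177-0.0009501j
Node n5: branches {R2, L1, R4, R6, R7, V1} → V_5 = 0.007506+0.06057j
Source currents: i(V1)=-0.006591+0.0003895j

3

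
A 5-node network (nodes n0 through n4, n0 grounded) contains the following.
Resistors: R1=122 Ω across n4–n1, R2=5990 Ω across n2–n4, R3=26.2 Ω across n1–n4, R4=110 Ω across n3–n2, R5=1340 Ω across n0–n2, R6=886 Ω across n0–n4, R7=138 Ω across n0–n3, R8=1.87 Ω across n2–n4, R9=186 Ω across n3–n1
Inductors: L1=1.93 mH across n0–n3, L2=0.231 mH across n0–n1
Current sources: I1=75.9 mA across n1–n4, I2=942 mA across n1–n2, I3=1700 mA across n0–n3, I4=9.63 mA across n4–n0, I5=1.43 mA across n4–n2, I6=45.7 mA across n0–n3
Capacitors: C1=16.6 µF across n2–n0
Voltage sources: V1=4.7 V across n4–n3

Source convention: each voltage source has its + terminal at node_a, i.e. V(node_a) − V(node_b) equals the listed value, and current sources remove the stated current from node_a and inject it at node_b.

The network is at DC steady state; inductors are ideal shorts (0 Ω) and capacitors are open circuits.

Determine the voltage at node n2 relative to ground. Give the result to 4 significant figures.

6.347 V

Apply KCL at each of the 4 non-ground nodes and solve the resulting linear system.
Node n1: branches {R1, R3, I1, I2, L2, R9} → V_1 = 0.000
Node n2: branches {R2, R4, I2, R5, C1, R8, I5} → V_2 = 6.347
Node n3: branches {L1, R4, R7, I3, R9, I6, V1} → V_3 = 0.000
Node n4: branches {R1, R2, R3, I1, R6, R8, I4, I5, V1} → V_4 = 4.700
Source currents: i(L1)=-2.526, i(L2)=0.8000, i(V1)=0.7226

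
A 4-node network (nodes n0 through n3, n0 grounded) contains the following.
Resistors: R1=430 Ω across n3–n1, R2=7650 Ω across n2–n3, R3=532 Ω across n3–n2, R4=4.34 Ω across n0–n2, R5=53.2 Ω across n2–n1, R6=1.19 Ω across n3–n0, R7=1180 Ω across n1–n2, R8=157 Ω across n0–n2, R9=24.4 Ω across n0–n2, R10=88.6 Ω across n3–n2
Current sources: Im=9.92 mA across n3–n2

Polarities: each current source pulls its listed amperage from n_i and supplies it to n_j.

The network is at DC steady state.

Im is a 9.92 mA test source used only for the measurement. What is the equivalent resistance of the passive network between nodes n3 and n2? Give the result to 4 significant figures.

R_eq = 4.462 Ω

Element admittances at DC:
  Y(R1) = 0.002326 S between n3,n1
  Y(R2) = 0.0001307 S between n2,n3
  Y(R3) = 0.001880 S between n3,n2
  Y(R4) = 0.2304 S between n0,n2
  Y(R5) = 0.01880 S between n2,n1
  Y(R6) = 0.8403 S between n3,n0
  Y(R7) = 0.0008475 S between n1,n2
  Y(R8) = 0.006369 S between n0,n2
  Y(R9) = 0.04098 S between n0,n2
  Y(R10) = 0.01129 S between n3,n2
  Im: injects 0.00992 A into n2 (from n3)
Assemble and solve the 3×3 MNA system:
  V(n1)=0.02858  V(n2)=0.03326  V(n3)=-0.01099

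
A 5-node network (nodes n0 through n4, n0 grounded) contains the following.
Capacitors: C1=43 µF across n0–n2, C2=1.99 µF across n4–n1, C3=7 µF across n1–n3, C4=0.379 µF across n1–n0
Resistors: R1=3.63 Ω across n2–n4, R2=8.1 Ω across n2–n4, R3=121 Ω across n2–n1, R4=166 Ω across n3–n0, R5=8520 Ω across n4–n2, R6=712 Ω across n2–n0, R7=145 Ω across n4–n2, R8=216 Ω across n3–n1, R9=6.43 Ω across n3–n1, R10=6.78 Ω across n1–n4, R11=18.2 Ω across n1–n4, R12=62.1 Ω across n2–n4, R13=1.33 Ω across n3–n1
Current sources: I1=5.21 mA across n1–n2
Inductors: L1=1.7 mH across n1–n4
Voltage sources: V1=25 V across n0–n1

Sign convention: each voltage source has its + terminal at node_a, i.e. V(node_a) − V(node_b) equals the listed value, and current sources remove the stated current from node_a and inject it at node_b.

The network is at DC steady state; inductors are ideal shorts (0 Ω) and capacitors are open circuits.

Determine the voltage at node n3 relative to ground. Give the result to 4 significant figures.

-24.84 V

Apply KCL at each of the 4 non-ground nodes and solve the resulting linear system.
Node n1: branches {C2, R3, C3, C4, R8, R9, R10, R11, I1, R13, L1, V1} → V_1 = -25.00
Node n2: branches {C1, R1, R2, R3, R5, R6, R7, R12, I1} → V_2 = -24.91
Node n3: branches {C3, R4, R8, R9, R13} → V_3 = -24.84
Node n4: branches {R1, R2, C2, R5, R7, R10, R11, R12, L1} → V_4 = -25.00
Source currents: i(L1)=-0.03942, i(V1)=-0.1846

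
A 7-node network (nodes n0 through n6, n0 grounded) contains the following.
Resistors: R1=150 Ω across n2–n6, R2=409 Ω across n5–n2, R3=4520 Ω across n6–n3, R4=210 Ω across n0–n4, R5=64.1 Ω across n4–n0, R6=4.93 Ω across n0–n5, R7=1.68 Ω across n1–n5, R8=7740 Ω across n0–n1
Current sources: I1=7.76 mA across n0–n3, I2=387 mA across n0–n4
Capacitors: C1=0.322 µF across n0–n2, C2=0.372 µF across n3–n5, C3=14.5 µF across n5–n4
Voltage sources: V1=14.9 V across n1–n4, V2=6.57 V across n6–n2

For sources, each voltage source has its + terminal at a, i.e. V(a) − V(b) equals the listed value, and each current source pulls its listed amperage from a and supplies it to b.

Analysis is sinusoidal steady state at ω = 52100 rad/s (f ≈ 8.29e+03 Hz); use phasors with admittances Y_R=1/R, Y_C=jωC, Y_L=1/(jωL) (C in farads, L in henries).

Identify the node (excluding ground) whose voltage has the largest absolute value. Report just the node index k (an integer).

1

Apply KCL at each of the 6 non-ground nodes and solve the resulting linear system.
Node n1: branches {R7, R8, V1} → V_1 = 11.62+6.174j
Node n2: branches {R1, C1, R2, V2} → V_2 = -0.05981-0.2797j
Node n3: branches {I1, C2, R3} → V_3 = 2.253-1.068j
Node n4: branches {I2, R4, C3, R5, V1} → V_4 = -3.275+6.174j
Node n5: branches {C2, R2, C3, R6, R7} → V_5 = 2.244-0.6188j
Node n6: branches {R1, R3, V2} → V_6 = 6.510-0.2797j
Source currents: i(V1)=-5.585-4.044j, i(V2)=-0.04474-0.0001743j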